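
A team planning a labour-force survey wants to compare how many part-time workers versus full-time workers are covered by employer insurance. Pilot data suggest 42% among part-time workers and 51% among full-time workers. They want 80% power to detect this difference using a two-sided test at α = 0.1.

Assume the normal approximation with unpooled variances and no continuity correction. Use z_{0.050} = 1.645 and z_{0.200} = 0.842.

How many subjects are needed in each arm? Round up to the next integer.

n = 377 per group

n = (z_{α/2} + z_β)² · [p₁(1−p₁) + p₂(1−p₂)] / (p₁ − p₂)²
  = (1.645 + 0.842)² · (0.42·0.58 + 0.51·0.49) / (-0.09)²
  = (2.487)² · (0.2436 + 0.2499) / 0.0081
  = 6.1852 · 0.4935 / 0.0081
  = 376.84
Round up → n = 377 per group.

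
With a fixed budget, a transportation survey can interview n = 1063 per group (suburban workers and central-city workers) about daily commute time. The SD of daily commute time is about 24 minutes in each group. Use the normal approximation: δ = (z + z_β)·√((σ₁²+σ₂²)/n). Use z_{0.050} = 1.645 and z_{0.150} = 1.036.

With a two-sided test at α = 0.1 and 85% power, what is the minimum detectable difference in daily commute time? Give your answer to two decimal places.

δ = (z_{α/2} + z_β) · √((σ₁²+σ₂²)/n)
  = (1.645 + 1.036) · √(1152/1063)
  = 2.681 · √1.0837
  = 2.681 · 1.0410
  = 2.7910

Minimum detectable difference ≈ 2.79 minutes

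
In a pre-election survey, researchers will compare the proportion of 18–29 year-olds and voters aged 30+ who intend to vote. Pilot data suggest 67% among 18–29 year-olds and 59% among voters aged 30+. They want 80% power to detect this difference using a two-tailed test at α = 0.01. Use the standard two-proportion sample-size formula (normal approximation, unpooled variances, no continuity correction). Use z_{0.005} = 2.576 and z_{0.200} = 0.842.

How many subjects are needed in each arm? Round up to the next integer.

n = 846 per group

n = (z_{α/2} + z_β)² · [p₁(1−p₁) + p₂(1−p₂)] / (p₁ − p₂)²
  = (2.576 + 0.842)² · (0.67·0.33 + 0.59·0.41) / (0.08)²
  = (3.418)² · (0.2211 + 0.2419) / 0.0064
  = 11.6827 · 0.4630 / 0.0064
  = 845.17
Round up → n = 846 per group.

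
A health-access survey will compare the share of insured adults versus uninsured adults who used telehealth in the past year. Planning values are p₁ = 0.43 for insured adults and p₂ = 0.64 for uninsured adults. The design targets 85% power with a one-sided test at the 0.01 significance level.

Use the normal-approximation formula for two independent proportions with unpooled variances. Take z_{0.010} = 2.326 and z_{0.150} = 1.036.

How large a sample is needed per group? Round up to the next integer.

n = 122 per group

n = (z_α + z_β)² · [p₁(1−p₁) + p₂(1−p₂)] / (p₁ − p₂)²
  = (2.326 + 1.036)² · (0.43·0.57 + 0.64·0.36) / (-0.21)²
  = (3.362)² · (0.2451 + 0.2304) / 0.0441
  = 11.3030 · 0.4755 / 0.0441
  = 121.87
Round up → n = 122 per group.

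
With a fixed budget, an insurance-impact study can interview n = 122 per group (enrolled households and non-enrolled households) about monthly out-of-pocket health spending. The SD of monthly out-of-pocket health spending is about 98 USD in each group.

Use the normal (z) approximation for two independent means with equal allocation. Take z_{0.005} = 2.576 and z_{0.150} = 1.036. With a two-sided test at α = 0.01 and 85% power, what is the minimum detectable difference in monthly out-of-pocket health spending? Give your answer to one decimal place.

δ = (z_{α/2} + z_β) · √((σ₁²+σ₂²)/n)
  = (2.576 + 1.036) · √(19208/122)
  = 3.612 · √157.4426
  = 3.612 · 12.5476
  = 45.3220

Minimum detectable difference ≈ 45.3 USD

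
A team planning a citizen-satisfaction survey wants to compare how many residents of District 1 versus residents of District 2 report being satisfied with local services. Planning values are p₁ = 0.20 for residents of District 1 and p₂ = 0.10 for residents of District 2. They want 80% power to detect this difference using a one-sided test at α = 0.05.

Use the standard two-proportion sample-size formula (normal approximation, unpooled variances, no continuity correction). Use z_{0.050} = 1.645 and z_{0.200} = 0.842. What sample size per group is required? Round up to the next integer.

n = 155 per group

n = (z_α + z_β)² · [p₁(1−p₁) + p₂(1−p₂)] / (p₁ − p₂)²
  = (1.645 + 0.842)² · (0.20·0.80 + 0.10·0.90) / (0.10)²
  = (2.487)² · (0.1600 + 0.0900) / 0.0100
  = 6.1852 · 0.2500 / 0.0100
  = 154.63
Round up → n = 155 per group.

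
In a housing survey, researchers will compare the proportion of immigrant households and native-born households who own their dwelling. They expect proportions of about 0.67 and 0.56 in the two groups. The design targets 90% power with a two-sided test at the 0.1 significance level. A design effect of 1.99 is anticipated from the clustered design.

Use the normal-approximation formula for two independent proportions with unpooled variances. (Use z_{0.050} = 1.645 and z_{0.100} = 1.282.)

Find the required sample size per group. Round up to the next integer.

n = 659 per group

n = (z_{α/2} + z_β)² · [p₁(1−p₁) + p₂(1−p₂)] / (p₁ − p₂)²
  = (1.645 + 1.282)² · (0.67·0.33 + 0.56·0.44) / (0.11)²
  = (2.927)² · (0.2211 + 0.2464) / 0.0121
  = 8.5673 · 0.4675 / 0.0121
  = 331.01
Design effect: 1.99 × 331.01 = 658.71.
Round up → n = 659 per group.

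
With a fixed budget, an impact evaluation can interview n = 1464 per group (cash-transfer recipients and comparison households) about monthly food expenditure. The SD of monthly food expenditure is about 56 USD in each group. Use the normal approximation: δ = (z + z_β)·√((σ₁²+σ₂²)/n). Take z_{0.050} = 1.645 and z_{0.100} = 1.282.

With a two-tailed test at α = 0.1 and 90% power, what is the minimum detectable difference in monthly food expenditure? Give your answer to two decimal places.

δ = (z_{α/2} + z_β) · √((σ₁²+σ₂²)/n)
  = (1.645 + 1.282) · √(6272/1464)
  = 2.927 · √4.2842
  = 2.927 · 2.0698
  = 6.0584

Minimum detectable difference ≈ 6.06 USD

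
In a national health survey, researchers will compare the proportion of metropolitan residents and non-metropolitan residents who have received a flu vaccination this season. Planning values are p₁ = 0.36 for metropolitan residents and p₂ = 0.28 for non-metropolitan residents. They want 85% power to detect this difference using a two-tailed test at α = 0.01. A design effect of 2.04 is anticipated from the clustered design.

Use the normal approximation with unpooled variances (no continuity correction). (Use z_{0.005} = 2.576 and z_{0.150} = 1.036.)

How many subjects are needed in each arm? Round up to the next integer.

n = (z_{α/2} + z_β)² · [p₁(1−p₁) + p₂(1−p₂)] / (p₁ − p₂)²
  = (2.576 + 1.036)² · (0.36·0.64 + 0.28·0.72) / (0.08)²
  = (3.612)² · (0.2304 + 0.2016) / 0.0064
  = 13.0465 · 0.4320 / 0.0064
  = 880.64
Design effect: 2.04 × 880.64 = 1796.51.
Round up → n = 1797 per group.

n = 1797 per group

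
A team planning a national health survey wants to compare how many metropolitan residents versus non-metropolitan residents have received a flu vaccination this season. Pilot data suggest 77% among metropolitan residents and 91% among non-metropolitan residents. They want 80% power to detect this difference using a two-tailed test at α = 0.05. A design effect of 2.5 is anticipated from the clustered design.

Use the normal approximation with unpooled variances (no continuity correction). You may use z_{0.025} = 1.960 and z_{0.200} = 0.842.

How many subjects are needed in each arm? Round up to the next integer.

n = 260 per group

n = (z_{α/2} + z_β)² · [p₁(1−p₁) + p₂(1−p₂)] / (p₁ − p₂)²
  = (1.960 + 0.842)² · (0.77·0.23 + 0.91·0.09) / (-0.14)²
  = (2.802)² · (0.1771 + 0.0819) / 0.0196
  = 7.8512 · 0.2590 / 0.0196
  = 103.75
Design effect: 2.5 × 103.75 = 259.37.
Round up → n = 260 per group.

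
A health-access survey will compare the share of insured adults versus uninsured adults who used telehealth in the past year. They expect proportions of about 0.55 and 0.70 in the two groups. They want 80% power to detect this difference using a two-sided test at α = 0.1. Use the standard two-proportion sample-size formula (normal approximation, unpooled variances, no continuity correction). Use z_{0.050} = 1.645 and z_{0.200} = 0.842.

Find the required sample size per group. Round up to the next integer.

n = 126 per group

n = (z_{α/2} + z_β)² · [p₁(1−p₁) + p₂(1−p₂)] / (p₁ − p₂)²
  = (1.645 + 0.842)² · (0.55·0.45 + 0.70·0.30) / (-0.15)²
  = (2.487)² · (0.2475 + 0.2100) / 0.0225
  = 6.1852 · 0.4575 / 0.0225
  = 125.77
Round up → n = 126 per group.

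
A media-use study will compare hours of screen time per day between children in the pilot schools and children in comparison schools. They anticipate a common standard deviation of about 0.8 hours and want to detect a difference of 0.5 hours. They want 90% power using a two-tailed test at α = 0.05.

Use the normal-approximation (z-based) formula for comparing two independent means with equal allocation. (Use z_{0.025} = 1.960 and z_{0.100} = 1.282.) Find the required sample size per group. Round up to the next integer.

n = 54 per group

n = (z_{α/2} + z_β)² · (σ₁² + σ₂²) / δ²
  = (1.960 + 1.282)² · (2·0.8² = 1.28) / 0.5²
  = 10.5106 · 1.28 / 0.25
  = 53.81
Round up → n = 54 per group.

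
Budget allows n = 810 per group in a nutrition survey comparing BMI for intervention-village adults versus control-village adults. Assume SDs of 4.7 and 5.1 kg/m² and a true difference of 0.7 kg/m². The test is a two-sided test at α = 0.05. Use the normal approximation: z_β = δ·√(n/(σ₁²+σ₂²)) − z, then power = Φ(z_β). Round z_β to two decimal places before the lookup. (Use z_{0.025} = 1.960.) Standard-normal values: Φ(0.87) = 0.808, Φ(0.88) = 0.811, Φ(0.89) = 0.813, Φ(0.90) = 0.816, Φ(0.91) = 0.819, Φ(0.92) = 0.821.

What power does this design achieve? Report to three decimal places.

Power ≈ 0.819

z_β = δ·√(n/(σ₁²+σ₂²)) − z_{α/2}
    = 0.7 · √(810/48.1) − 1.960
    = 0.7 · 4.10365 − 1.960
    = 2.8726 − 1.960 = 0.9126 → 0.91
Power = Φ(0.91) = 0.819.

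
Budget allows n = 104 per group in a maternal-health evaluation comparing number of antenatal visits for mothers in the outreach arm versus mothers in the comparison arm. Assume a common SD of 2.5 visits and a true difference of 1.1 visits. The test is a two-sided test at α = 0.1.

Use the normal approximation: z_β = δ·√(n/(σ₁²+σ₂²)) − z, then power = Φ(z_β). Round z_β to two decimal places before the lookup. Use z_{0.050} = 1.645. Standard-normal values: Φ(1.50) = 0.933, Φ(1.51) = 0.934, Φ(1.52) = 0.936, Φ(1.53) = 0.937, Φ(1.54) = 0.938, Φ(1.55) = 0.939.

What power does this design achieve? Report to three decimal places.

Power ≈ 0.937

z_β = δ·√(n/(σ₁²+σ₂²)) − z_{α/2}
    = 1.1 · √(104/12.5) − 1.645
    = 1.1 · 2.88444 − 1.645
    = 3.1729 − 1.645 = 1.5279 → 1.53
Power = Φ(1.53) = 0.937.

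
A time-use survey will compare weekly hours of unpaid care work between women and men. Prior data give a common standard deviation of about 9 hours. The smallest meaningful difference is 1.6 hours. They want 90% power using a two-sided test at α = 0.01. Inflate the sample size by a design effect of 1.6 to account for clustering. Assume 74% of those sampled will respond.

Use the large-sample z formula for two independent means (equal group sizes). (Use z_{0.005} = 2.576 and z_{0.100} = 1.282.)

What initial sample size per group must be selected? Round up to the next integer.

n = 2037 per group

n = (z_{α/2} + z_β)² · (σ₁² + σ₂²) / δ²
  = (2.576 + 1.282)² · (2·9² = 162) / 1.6²
  = 14.8842 · 162 / 2.56
  = 941.89
Design effect: 1.6 × 941.89 = 1507.02.
Adjust for 74% response: 1507.02 / 0.74 = 2036.52.
Round up → n = 2037 per group.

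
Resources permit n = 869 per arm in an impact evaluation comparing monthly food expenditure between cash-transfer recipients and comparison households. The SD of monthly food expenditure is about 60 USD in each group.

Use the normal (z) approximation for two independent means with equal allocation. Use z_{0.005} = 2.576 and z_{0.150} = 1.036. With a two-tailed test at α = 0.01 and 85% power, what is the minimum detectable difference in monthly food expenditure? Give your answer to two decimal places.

δ = (z_{α/2} + z_β) · √((σ₁²+σ₂²)/n)
  = (2.576 + 1.036) · √(7200/869)
  = 3.612 · √8.2854
  = 3.612 · 2.8784
  = 10.3969

Minimum detectable difference ≈ 10.40 USD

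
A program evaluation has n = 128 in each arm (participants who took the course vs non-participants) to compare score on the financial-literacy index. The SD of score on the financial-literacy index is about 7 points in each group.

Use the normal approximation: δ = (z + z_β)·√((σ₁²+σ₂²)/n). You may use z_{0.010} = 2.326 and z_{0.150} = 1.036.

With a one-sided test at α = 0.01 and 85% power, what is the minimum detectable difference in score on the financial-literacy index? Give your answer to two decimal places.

δ = (z_α + z_β) · √((σ₁²+σ₂²)/n)
  = (2.326 + 1.036) · √(98/128)
  = 3.362 · √0.76562
  = 3.362 · 0.8750
  = 2.9417

Minimum detectable difference ≈ 2.94 points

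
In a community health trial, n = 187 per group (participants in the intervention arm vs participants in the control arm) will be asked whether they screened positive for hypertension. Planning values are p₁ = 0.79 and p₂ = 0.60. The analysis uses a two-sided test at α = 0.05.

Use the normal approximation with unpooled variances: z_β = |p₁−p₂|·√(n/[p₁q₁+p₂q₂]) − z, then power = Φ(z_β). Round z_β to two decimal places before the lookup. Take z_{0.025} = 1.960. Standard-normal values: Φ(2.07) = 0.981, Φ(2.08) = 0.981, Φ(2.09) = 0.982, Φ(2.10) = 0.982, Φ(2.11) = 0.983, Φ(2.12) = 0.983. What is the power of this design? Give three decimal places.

z_β = |p₁−p₂|·√(n/[p₁q₁+p₂q₂]) − z_{α/2}
    = 0.19 · √(187/0.4059) − 1.960
    = 0.19 · 21.4640 − 1.960
    = 4.0782 − 1.960 = 2.1182 → 2.12
Power = Φ(2.12) = 0.983.

Power ≈ 0.983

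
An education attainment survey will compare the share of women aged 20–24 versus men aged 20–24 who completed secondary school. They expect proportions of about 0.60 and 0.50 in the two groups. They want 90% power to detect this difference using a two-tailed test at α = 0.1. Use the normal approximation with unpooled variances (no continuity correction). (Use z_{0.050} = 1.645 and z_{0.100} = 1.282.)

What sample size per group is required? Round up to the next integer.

n = (z_{α/2} + z_β)² · [p₁(1−p₁) + p₂(1−p₂)] / (p₁ − p₂)²
  = (1.645 + 1.282)² · (0.60·0.40 + 0.50·0.50) / (0.10)²
  = (2.927)² · (0.2400 + 0.2500) / 0.0100
  = 8.5673 · 0.4900 / 0.0100
  = 419.80
Round up → n = 420 per group.

n = 420 per group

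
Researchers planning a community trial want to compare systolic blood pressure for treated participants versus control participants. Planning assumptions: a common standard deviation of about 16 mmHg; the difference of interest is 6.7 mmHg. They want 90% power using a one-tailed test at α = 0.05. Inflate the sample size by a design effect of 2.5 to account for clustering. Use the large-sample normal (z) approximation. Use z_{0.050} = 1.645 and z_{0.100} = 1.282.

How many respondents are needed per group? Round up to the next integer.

n = (z_α + z_β)² · (σ₁² + σ₂²) / δ²
  = (1.645 + 1.282)² · (2·16² = 512) / 6.7²
  = 8.5673 · 512 / 44.89
  = 97.72
Design effect: 2.5 × 97.72 = 244.29.
Round up → n = 245 per group.

n = 245 per group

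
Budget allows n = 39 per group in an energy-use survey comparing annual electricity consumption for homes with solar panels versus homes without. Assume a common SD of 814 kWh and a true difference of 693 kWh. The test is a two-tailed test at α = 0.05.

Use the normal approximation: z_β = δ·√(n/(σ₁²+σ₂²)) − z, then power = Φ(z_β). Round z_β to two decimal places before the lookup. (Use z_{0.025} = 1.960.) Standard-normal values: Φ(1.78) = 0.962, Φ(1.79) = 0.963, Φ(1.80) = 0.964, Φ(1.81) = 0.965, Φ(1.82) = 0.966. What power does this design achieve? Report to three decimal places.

z_β = δ·√(n/(σ₁²+σ₂²)) − z_{α/2}
    = 693 · √(39/1325192) − 1.960
    = 693 · 0.00542 − 1.960
    = 3.7595 − 1.960 = 1.7995 → 1.80
Power = Φ(1.80) = 0.964.

Power ≈ 0.964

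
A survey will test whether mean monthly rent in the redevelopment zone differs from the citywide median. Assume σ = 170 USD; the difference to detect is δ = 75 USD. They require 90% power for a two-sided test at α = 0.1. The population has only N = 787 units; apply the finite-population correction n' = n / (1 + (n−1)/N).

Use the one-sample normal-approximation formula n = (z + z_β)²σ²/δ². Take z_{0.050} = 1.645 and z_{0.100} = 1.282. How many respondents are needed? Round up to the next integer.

n = (z_{α/2} + z_β)² · σ² / δ²
  = (1.645 + 1.282)² · 170² / 75²
  = 8.5673 · 28900 / 5625
  = 44.02
Finite-population correction (N = 787): 44.02 / (1 + (44.02 − 1)/787) = 41.74.
Round up → n = 42.

n = 42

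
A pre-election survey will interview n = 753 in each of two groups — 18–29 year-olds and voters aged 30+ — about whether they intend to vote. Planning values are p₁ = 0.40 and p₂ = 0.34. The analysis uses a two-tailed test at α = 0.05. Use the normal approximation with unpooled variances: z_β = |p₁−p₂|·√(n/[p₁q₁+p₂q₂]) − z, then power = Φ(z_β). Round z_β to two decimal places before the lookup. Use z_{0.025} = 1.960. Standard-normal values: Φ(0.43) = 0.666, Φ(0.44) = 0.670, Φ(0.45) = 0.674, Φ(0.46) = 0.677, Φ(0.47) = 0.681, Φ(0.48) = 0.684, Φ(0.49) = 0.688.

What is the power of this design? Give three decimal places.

z_β = |p₁−p₂|·√(n/[p₁q₁+p₂q₂]) − z_{α/2}
    = 0.06 · √(753/0.4644) − 1.960
    = 0.06 · 40.2672 − 1.960
    = 2.4160 − 1.960 = 0.4560 → 0.46
Power = Φ(0.46) = 0.677.

Power ≈ 0.677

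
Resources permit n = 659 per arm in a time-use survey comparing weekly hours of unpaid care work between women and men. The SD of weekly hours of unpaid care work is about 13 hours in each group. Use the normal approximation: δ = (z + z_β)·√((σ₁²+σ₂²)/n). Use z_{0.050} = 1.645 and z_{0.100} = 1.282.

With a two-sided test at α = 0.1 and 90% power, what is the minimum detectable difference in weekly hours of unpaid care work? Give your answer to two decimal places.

δ = (z_{α/2} + z_β) · √((σ₁²+σ₂²)/n)
  = (1.645 + 1.282) · √(338/659)
  = 2.927 · √0.5129
  = 2.927 · 0.7162
  = 2.0962

Minimum detectable difference ≈ 2.10 hours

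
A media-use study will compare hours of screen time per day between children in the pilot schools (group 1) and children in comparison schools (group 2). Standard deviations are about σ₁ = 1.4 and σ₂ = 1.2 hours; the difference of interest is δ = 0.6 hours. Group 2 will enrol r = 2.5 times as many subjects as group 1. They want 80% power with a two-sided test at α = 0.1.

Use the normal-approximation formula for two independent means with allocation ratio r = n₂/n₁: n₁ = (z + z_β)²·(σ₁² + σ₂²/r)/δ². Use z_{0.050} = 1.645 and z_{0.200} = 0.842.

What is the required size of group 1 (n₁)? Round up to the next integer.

n₁ = 44

n₁ = (z_{α/2} + z_β)² · (σ₁² + σ₂²/r) / δ²
   = (1.645 + 0.842)² · (1.4² + 1.2²/2.5) / 0.6²
   = 6.1852 · (1.96 + 0.576) / 0.36
   = 6.1852 · 2.536 / 0.36
   = 43.57
Round up → n₁ = 44; n₂ = r·n₁ = 2.5 × 44 = 110.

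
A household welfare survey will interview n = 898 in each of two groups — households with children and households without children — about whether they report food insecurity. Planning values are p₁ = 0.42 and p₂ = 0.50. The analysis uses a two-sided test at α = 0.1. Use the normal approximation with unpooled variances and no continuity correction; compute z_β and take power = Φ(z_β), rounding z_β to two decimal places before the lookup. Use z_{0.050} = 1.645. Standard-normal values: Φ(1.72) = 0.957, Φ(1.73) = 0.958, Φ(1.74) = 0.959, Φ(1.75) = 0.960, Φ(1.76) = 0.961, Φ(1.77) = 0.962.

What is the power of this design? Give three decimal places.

Power ≈ 0.962

z_β = |p₁−p₂|·√(n/[p₁q₁+p₂q₂]) − z_{α/2}
    = 0.08 · √(898/0.4936) − 1.645
    = 0.08 · 42.6531 − 1.645
    = 3.4122 − 1.645 = 1.7672 → 1.77
Power = Φ(1.77) = 0.962.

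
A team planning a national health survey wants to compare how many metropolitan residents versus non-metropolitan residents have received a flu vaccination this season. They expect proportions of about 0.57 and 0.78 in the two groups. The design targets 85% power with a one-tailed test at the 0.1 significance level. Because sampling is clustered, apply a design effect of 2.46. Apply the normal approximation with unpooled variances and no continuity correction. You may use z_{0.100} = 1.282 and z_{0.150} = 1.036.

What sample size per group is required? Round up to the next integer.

n = (z_α + z_β)² · [p₁(1−p₁) + p₂(1−p₂)] / (p₁ − p₂)²
  = (1.282 + 1.036)² · (0.57·0.43 + 0.78·0.22) / (-0.21)²
  = (2.318)² · (0.2451 + 0.1716) / 0.0441
  = 5.3731 · 0.4167 / 0.0441
  = 50.77
Design effect: 2.46 × 50.77 = 124.90.
Round up → n = 125 per group.

n = 125 per group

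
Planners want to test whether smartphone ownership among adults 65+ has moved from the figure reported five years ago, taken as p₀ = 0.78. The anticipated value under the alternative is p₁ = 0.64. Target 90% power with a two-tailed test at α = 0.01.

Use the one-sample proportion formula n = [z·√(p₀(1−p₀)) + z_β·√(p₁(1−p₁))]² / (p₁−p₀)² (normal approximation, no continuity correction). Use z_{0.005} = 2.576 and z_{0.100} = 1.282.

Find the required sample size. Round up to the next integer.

n = 145

n = [z_{α/2}·√(p₀q₀) + z_β·√(p₁q₁)]² / (p₁ − p₀)²
  = [2.576·√(0.78·0.22) + 1.282·√(0.64·0.36)]² / (-0.14)²
  = [2.576·0.4142 + 1.282·0.4800]² / 0.0196
  = [1.6825]² / 0.0196
  = 144.42
Round up → n = 145.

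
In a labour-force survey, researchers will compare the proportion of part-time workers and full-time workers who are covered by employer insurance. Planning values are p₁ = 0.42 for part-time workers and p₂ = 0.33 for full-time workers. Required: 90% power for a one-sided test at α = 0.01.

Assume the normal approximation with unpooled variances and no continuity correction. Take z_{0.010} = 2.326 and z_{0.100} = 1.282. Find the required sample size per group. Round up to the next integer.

n = 747 per group

n = (z_α + z_β)² · [p₁(1−p₁) + p₂(1−p₂)] / (p₁ − p₂)²
  = (2.326 + 1.282)² · (0.42·0.58 + 0.33·0.67) / (0.09)²
  = (3.608)² · (0.2436 + 0.2211) / 0.0081
  = 13.0177 · 0.4647 / 0.0081
  = 746.83
Round up → n = 747 per group.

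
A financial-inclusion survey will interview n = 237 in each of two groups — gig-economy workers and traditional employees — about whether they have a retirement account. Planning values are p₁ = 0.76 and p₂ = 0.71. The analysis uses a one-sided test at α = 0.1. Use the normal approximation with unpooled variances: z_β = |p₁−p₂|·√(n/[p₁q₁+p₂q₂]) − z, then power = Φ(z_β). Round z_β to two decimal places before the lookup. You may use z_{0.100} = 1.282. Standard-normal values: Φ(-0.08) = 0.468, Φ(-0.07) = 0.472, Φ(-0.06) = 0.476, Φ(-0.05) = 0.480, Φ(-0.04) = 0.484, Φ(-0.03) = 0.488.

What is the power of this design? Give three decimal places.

z_β = |p₁−p₂|·√(n/[p₁q₁+p₂q₂]) − z_α
    = 0.05 · √(237/0.3883) − 1.282
    = 0.05 · 24.7053 − 1.282
    = 1.2353 − 1.282 = -0.0467 → -0.05
Power = Φ(-0.05) = 0.480.

Power ≈ 0.480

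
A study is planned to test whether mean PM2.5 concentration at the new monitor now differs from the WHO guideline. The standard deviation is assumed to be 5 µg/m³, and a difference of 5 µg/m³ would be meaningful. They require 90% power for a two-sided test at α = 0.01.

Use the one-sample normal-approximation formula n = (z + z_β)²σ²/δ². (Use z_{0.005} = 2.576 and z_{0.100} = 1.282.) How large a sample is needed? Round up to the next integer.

n = (z_{α/2} + z_β)² · σ² / δ²
  = (2.576 + 1.282)² · 5² / 5²
  = 14.8842 · 25 / 25
  = 14.88
Round up → n = 15.

n = 15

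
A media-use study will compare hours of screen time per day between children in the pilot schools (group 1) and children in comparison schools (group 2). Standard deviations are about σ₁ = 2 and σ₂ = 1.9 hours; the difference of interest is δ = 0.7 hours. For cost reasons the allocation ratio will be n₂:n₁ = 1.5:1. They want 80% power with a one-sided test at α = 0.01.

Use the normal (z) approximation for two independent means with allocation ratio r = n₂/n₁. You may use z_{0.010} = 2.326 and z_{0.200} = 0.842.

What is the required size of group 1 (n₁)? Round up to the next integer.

n₁ = 132

n₁ = (z_α + z_β)² · (σ₁² + σ₂²/r) / δ²
   = (2.326 + 0.842)² · (2² + 1.9²/1.5) / 0.7²
   = 10.0362 · (4 + 2.4067) / 0.49
   = 10.0362 · 6.4067 / 0.49
   = 131.22
Round up → n₁ = 132; n₂ = r·n₁ = 1.5 × 132 = 198.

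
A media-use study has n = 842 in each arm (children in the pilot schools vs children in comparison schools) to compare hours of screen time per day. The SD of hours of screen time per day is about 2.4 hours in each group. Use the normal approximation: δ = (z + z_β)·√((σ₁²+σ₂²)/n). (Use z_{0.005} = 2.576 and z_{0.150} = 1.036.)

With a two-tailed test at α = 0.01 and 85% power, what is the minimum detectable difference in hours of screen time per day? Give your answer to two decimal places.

Minimum detectable difference ≈ 0.42 hours

δ = (z_{α/2} + z_β) · √((σ₁²+σ₂²)/n)
  = (2.576 + 1.036) · √(11.52/842)
  = 3.612 · √0.01368
  = 3.612 · 0.1170
  = 0.4225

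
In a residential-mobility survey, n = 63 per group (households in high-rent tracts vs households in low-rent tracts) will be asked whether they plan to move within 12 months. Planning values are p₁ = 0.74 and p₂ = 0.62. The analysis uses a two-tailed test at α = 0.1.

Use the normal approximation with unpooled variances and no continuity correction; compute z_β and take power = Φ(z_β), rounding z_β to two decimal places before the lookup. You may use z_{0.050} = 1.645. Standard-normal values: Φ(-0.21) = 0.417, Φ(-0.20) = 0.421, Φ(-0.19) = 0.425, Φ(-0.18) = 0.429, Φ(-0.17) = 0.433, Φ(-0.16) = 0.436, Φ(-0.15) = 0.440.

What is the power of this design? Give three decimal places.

z_β = |p₁−p₂|·√(n/[p₁q₁+p₂q₂]) − z_{α/2}
    = 0.12 · √(63/0.4280) − 1.645
    = 0.12 · 12.1324 − 1.645
    = 1.4559 − 1.645 = -0.1891 → -0.19
Power = Φ(-0.19) = 0.425.

Power ≈ 0.425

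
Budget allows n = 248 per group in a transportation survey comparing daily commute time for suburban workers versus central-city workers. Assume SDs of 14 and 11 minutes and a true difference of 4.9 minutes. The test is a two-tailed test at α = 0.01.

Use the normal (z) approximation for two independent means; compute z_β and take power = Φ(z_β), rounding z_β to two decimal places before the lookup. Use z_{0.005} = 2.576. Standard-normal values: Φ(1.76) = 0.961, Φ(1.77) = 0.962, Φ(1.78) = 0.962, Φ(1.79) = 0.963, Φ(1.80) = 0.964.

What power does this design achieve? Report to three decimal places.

Power ≈ 0.961

z_β = δ·√(n/(σ₁²+σ₂²)) − z_{α/2}
    = 4.9 · √(248/317) − 2.576
    = 4.9 · 0.88450 − 2.576
    = 4.3340 − 2.576 = 1.7580 → 1.76
Power = Φ(1.76) = 0.961.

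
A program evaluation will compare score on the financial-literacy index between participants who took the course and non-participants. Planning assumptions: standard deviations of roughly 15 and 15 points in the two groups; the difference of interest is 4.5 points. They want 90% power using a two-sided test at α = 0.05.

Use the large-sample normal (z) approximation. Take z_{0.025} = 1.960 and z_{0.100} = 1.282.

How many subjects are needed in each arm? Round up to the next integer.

n = 234 per group

n = (z_{α/2} + z_β)² · (σ₁² + σ₂²) / δ²
  = (1.960 + 1.282)² · (15² + 15² = 450) / 4.5²
  = 10.5106 · 450 / 20.25
  = 233.57
Round up → n = 234 per group.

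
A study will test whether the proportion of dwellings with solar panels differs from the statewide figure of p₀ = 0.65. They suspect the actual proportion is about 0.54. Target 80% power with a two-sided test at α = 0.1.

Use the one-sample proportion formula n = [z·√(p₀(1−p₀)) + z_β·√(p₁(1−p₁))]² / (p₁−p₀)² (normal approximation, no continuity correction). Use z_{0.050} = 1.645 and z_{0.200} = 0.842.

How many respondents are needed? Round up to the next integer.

n = [z_{α/2}·√(p₀q₀) + z_β·√(p₁q₁)]² / (p₁ − p₀)²
  = [1.645·√(0.65·0.35) + 0.842·√(0.54·0.46)]² / (-0.11)²
  = [1.645·0.4770 + 0.842·0.4984]² / 0.0121
  = [1.2043]² / 0.0121
  = 119.86
Round up → n = 120.

n = 120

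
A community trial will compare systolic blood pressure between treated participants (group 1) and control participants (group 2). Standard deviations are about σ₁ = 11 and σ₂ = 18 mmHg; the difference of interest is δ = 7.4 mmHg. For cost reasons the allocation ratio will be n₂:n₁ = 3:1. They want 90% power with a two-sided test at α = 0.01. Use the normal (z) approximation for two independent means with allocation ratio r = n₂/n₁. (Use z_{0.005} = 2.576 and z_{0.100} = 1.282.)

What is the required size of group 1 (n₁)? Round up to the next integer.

n₁ = (z_{α/2} + z_β)² · (σ₁² + σ₂²/r) / δ²
   = (2.576 + 1.282)² · (11² + 18²/3) / 7.4²
   = 14.8842 · (121 + 108) / 54.76
   = 14.8842 · 229 / 54.76
   = 62.24
Round up → n₁ = 63; n₂ = r·n₁ = 3 × 63 = 189.

n₁ = 63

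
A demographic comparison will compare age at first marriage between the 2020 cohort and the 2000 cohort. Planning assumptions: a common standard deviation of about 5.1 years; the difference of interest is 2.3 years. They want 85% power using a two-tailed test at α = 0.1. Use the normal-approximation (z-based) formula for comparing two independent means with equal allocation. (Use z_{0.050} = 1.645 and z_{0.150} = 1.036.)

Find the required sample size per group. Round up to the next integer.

n = 71 per group

n = (z_{α/2} + z_β)² · (σ₁² + σ₂²) / δ²
  = (1.645 + 1.036)² · (2·5.1² = 52.02) / 2.3²
  = 7.1878 · 52.02 / 5.29
  = 70.68
Round up → n = 71 per group.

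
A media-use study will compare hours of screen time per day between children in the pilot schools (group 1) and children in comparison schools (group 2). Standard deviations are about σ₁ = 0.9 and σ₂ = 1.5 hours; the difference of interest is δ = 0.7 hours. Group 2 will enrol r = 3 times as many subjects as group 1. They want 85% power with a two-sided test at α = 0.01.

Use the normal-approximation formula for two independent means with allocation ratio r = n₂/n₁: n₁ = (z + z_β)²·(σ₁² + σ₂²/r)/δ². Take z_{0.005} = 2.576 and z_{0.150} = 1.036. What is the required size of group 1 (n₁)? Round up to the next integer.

n₁ = (z_{α/2} + z_β)² · (σ₁² + σ₂²/r) / δ²
   = (2.576 + 1.036)² · (0.9² + 1.5²/3) / 0.7²
   = 13.0465 · (0.81 + 0.75) / 0.49
   = 13.0465 · 1.56 / 0.49
   = 41.54
Round up → n₁ = 42; n₂ = r·n₁ = 3 × 42 = 126.

n₁ = 42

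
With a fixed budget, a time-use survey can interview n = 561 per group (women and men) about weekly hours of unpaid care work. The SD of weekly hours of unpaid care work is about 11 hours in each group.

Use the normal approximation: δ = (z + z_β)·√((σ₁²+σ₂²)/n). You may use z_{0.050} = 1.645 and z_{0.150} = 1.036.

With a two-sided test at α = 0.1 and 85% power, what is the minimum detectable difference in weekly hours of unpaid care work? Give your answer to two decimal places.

Minimum detectable difference ≈ 1.76 hours

δ = (z_{α/2} + z_β) · √((σ₁²+σ₂²)/n)
  = (1.645 + 1.036) · √(242/561)
  = 2.681 · √0.43137
  = 2.681 · 0.6568
  = 1.7609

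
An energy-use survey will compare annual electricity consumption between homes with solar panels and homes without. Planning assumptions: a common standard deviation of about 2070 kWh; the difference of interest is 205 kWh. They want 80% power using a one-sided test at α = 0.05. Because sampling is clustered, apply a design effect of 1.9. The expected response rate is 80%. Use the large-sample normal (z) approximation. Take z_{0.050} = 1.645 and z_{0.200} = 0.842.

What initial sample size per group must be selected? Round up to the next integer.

n = 2996 per group

n = (z_α + z_β)² · (σ₁² + σ₂²) / δ²
  = (1.645 + 0.842)² · (2·2070² = 8569800) / 205²
  = 6.1852 · 8569800 / 42025
  = 1261.29
Design effect: 1.9 × 1261.29 = 2396.45.
Adjust for 80% response: 2396.45 / 0.80 = 2995.56.
Round up → n = 2996 per group.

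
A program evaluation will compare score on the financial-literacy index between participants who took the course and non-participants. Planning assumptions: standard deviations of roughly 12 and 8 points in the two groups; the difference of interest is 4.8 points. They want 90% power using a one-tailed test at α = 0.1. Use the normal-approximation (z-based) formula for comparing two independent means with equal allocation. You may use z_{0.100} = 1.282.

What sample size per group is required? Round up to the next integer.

n = 60 per group

n = (z_α + z_β)² · (σ₁² + σ₂²) / δ²
  = (1.282 + 1.282)² · (12² + 8² = 208) / 4.8²
  = 6.5741 · 208 / 23.04
  = 59.35
Round up → n = 60 per group.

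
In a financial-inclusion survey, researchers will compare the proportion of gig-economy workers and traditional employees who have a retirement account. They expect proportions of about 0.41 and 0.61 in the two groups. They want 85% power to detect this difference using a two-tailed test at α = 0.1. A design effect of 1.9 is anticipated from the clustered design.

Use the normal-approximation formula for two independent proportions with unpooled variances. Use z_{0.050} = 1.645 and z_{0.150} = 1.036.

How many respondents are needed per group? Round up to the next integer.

n = (z_{α/2} + z_β)² · [p₁(1−p₁) + p₂(1−p₂)] / (p₁ − p₂)²
  = (1.645 + 1.036)² · (0.41·0.59 + 0.61·0.39) / (-0.20)²
  = (2.681)² · (0.2419 + 0.2379) / 0.0400
  = 7.1878 · 0.4798 / 0.0400
  = 86.22
Design effect: 1.9 × 86.22 = 163.81.
Round up → n = 164 per group.

n = 164 per group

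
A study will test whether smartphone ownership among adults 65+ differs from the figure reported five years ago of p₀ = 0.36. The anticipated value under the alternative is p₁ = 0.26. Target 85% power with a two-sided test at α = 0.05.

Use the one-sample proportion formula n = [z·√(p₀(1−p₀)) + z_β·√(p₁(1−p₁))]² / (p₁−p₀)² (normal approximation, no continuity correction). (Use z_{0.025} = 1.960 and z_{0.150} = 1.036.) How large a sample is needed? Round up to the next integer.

n = 195

n = [z_{α/2}·√(p₀q₀) + z_β·√(p₁q₁)]² / (p₁ − p₀)²
  = [1.960·√(0.36·0.64) + 1.036·√(0.26·0.74)]² / (-0.10)²
  = [1.960·0.4800 + 1.036·0.4386]² / 0.0100
  = [1.3952]² / 0.0100
  = 194.67
Round up → n = 195.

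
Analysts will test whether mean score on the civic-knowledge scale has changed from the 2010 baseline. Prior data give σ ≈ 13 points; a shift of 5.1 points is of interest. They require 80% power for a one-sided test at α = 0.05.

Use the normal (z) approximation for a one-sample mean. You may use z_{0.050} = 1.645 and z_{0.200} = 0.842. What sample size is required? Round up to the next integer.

n = (z_α + z_β)² · σ² / δ²
  = (1.645 + 0.842)² · 13² / 5.1²
  = 6.1852 · 169 / 26.01
  = 40.19
Round up → n = 41.

n = 41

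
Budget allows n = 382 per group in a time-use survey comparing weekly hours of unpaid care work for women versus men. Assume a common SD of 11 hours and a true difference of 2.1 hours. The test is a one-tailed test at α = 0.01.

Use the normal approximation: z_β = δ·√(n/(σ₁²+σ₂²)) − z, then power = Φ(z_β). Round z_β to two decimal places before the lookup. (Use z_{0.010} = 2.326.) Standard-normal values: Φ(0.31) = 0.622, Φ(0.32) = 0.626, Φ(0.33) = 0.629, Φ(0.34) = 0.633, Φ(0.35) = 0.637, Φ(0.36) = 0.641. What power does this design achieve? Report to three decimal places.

Power ≈ 0.622

z_β = δ·√(n/(σ₁²+σ₂²)) − z_α
    = 2.1 · √(382/242) − 2.326
    = 2.1 · 1.25639 − 2.326
    = 2.6384 − 2.326 = 0.3124 → 0.31
Power = Φ(0.31) = 0.622.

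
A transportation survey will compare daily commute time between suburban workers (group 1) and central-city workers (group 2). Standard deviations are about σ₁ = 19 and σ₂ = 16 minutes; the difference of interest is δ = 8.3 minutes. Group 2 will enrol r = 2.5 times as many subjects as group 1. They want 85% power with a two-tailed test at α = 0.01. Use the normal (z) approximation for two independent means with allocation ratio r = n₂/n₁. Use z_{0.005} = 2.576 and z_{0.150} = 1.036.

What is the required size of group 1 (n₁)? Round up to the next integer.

n₁ = 88

n₁ = (z_{α/2} + z_β)² · (σ₁² + σ₂²/r) / δ²
   = (2.576 + 1.036)² · (19² + 16²/2.5) / 8.3²
   = 13.0465 · (361 + 102.4) / 68.89
   = 13.0465 · 463.4 / 68.89
   = 87.76
Round up → n₁ = 88; n₂ = r·n₁ = 2.5 × 88 = 220.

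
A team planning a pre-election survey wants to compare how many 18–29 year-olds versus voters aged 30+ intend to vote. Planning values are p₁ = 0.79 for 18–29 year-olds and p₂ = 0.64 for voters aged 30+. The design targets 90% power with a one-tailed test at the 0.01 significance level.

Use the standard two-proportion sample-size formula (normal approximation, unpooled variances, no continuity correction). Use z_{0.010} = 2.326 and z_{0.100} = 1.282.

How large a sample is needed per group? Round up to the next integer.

n = 230 per group

n = (z_α + z_β)² · [p₁(1−p₁) + p₂(1−p₂)] / (p₁ − p₂)²
  = (2.326 + 1.282)² · (0.79·0.21 + 0.64·0.36) / (0.15)²
  = (3.608)² · (0.1659 + 0.2304) / 0.0225
  = 13.0177 · 0.3963 / 0.0225
  = 229.28
Round up → n = 230 per group.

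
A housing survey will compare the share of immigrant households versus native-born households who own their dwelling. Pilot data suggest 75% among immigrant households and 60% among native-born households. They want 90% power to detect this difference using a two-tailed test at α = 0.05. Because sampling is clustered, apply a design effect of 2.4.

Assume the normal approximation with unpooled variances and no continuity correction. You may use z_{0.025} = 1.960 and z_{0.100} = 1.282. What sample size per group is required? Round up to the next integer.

n = (z_{α/2} + z_β)² · [p₁(1−p₁) + p₂(1−p₂)] / (p₁ − p₂)²
  = (1.960 + 1.282)² · (0.75·0.25 + 0.60·0.40) / (0.15)²
  = (3.242)² · (0.1875 + 0.2400) / 0.0225
  = 10.5106 · 0.4275 / 0.0225
  = 199.70
Design effect: 2.4 × 199.70 = 479.28.
Round up → n = 480 per group.

n = 480 per group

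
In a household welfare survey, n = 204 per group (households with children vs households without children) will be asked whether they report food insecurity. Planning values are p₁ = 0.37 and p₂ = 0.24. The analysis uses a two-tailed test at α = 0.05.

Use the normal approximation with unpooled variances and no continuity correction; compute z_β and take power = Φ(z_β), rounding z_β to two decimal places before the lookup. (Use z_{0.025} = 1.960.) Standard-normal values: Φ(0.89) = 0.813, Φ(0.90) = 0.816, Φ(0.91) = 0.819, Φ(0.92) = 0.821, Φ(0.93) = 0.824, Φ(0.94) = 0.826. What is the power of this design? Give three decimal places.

Power ≈ 0.821

z_β = |p₁−p₂|·√(n/[p₁q₁+p₂q₂]) − z_{α/2}
    = 0.13 · √(204/0.4155) − 1.960
    = 0.13 · 22.1579 − 1.960
    = 2.8805 − 1.960 = 0.9205 → 0.92
Power = Φ(0.92) = 0.821.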